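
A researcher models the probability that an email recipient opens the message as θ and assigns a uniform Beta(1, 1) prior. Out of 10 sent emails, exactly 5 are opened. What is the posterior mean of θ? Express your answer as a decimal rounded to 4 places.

Posterior mean ≈ 0.5000

The binomial likelihood is conjugate to the Beta prior: with 5 successes and 5 failures, the posterior is Beta(1+5, 1+5) = Beta(6, 6).
E[θ | data] = 6/(6+6) = 0.5000.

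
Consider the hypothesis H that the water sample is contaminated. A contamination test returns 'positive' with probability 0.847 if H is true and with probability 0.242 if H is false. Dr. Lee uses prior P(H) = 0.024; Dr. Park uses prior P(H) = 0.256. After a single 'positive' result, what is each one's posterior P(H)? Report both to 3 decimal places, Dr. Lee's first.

P('+'|H) = 0.847, P('+'|¬H) = 0.242.
Dr. Lee: numerator 0.847·0.024 = 0.020328; evidence = 0.020328+0.242·0.976 = 0.25652; posterior = 0.079.
Dr. Park: numerator 0.847·0.256 = 0.21683; evidence = 0.21683+0.242·0.744 = 0.39688; posterior = 0.546.

Dr. Lee: 0.079; Dr. Park: 0.546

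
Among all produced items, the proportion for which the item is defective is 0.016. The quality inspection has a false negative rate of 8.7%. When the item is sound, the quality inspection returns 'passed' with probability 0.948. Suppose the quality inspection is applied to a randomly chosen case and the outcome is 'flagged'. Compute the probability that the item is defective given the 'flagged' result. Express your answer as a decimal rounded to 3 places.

Let H be the event that the item is defective. P(H) = 0.016, so P(¬H) = 0.984. With E the 'flagged' result, P(E|H) = 0.913 and P(E|¬H) = 0.052.
P(E) = 0.913·0.016 + 0.052·0.984 = 0.014608 + 0.051168 = 0.065776.
By Bayes' theorem, P(H|E) = 0.014608 / 0.065776 = 0.222.

P(H | E) ≈ 0.222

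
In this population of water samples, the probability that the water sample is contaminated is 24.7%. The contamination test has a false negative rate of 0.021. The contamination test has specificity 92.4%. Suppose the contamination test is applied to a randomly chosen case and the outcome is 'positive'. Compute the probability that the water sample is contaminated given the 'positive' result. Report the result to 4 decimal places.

P(H | E) ≈ 0.8086

Let H be the event that the water sample is contaminated. P(H) = 0.247, so P(¬H) = 0.753. With E the 'positive' result, P(E|H) = 0.979 and P(E|¬H) = 0.076.
P(E) = 0.979·0.247 + 0.076·0.753 = 0.24181 + 0.057228 = 0.29904.
By Bayes' theorem, P(H|E) = 0.24181 / 0.29904 = 0.8086.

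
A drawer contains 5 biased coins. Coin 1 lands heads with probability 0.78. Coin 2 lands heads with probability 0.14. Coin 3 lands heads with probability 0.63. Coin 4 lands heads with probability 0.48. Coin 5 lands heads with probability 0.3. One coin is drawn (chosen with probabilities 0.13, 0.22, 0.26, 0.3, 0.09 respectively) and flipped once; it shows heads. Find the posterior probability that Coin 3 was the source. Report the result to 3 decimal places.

Posterior probability ≈ 0.351

P(heads|C1) = 0.78; P(heads|C2) = 0.14; P(heads|C3) = 0.63; P(heads|C4) = 0.48; P(heads|C5) = 0.3.
Prior × likelihood for each source: 0.13·0.78=0.1014, 0.22·0.14=0.03080, 0.26·0.63=0.1638, 0.3·0.48=0.1440, 0.09·0.3=0.02700. Summing gives P(heads) = 0.46700.
P(Coin 3 | heads) = 0.1638 / 0.46700 = 0.351.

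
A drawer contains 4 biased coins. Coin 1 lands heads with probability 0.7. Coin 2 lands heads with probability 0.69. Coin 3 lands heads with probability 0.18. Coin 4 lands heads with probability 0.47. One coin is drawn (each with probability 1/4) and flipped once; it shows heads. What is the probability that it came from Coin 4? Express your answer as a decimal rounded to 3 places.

Posterior probability ≈ 0.230

P(heads|C1) = 0.7; P(heads|C2) = 0.69; P(heads|C3) = 0.18; P(heads|C4) = 0.47.
Prior × likelihood for each source: 0.25·0.7=0.1750, 0.25·0.69=0.1725, 0.25·0.18=0.04500, 0.25·0.47=0.1175. Summing gives P(heads) = 0.51000.
P(Coin 4 | heads) = 0.1175 / 0.51000 = 0.230.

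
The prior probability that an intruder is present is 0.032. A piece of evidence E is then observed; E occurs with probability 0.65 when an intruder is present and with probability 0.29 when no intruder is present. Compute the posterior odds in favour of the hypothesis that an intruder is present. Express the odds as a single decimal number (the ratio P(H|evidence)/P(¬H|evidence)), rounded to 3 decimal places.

Posterior odds ≈ 0.074

Prior odds = 0.032/(1−0.032) = 0.033058. In log-odds, ln(0.033058) = -3.4095.
Add log likelihood ratio: ln(2.2414) = 0.80709.
Posterior log-odds = -2.6024, so posterior odds = exp(-2.6024) = 0.074095.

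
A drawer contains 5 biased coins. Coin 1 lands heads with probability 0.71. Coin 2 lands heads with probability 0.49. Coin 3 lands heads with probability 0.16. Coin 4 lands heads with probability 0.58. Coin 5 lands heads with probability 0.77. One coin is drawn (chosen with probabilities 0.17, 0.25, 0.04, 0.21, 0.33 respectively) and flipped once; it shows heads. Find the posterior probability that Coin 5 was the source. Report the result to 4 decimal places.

Posterior probability ≈ 0.4062

P(heads|C1) = 0.71; P(heads|C2) = 0.49; P(heads|C3) = 0.16; P(heads|C4) = 0.58; P(heads|C5) = 0.77.
Prior × likelihood for each source: 0.17·0.71=0.1207, 0.25·0.49=0.1225, 0.04·0.16=0.006400, 0.21·0.58=0.1218, 0.33·0.77=0.2541. Summing gives P(heads) = 0.62550.
P(Coin 5 | heads) = 0.2541 / 0.62550 = 0.4062.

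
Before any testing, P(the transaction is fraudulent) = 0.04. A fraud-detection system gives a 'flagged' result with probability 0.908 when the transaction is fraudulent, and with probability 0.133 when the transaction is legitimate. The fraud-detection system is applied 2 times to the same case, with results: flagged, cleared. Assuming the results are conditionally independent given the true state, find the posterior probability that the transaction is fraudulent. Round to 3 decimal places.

Let H be the event that the transaction is fraudulent; start with P(H) = 0.04. P('flagged'|H) = 0.908, P('flagged'|¬H) = 0.133.
Update on result 1 ('flagged'): P(H) ← 0.908·0.0400 / (0.908·0.0400 + 0.133·0.9600) = 0.036320/0.16400 = 0.2215.
Update on result 2 ('cleared'): P(H) ← 0.092·0.2215 / (0.092·0.2215 + 0.867·0.7785) = 0.020375/0.69537 = 0.0293.

Posterior P(H) ≈ 0.029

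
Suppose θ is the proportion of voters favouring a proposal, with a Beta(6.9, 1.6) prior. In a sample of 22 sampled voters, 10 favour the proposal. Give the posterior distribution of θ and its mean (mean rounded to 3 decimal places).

Posterior: Beta(16.9, 13.6); mean ≈ 0.554

The binomial likelihood is conjugate to the Beta prior: with 10 successes and 12 failures, the posterior is Beta(6.9+10, 1.6+12) = Beta(16.9, 13.6).
Posterior mean = α/(α+β) = 16.9/30.5 = 0.554.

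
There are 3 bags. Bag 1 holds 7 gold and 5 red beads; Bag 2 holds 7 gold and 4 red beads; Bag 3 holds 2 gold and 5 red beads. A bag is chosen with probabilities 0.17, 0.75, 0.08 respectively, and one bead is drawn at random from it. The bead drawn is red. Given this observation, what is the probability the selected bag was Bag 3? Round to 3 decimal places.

Posterior probability ≈ 0.143

P(red|Bag 1) = 0.4167; P(red|Bag 2) = 0.3636; P(red|Bag 3) = 0.7143.
Prior × likelihood for each source: 0.17·0.4167=0.07083, 0.75·0.3636=0.2727, 0.08·0.7143=0.05714. Summing gives P(red) = 0.40070.
P(Bag 3 | red) = 0.05714 / 0.40070 = 0.143.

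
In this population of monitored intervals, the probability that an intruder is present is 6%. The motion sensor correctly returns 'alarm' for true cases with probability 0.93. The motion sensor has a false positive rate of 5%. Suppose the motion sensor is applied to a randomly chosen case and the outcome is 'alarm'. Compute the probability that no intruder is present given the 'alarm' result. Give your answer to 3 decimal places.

P(¬H | E) ≈ 0.457

Write H for 'an intruder is present'. Prior odds H:¬H = 0.06/0.94 = 0.063830. For the 'alarm' outcome, the likelihood ratio is 0.93/0.05 = 18.600.
Posterior odds = 0.063830 × 18.600 = 1.1872, so P(H|E) = 1.1872/(1+1.1872) = 0.543. Then P(¬H|E) = 1 − 0.543 = 0.457.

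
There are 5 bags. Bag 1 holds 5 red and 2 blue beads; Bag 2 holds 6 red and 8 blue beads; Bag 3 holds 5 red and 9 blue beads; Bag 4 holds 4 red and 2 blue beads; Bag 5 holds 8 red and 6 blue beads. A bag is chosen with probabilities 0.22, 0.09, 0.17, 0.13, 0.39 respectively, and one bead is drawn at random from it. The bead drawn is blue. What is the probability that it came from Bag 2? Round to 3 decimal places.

Posterior probability ≈ 0.118

P(blue|Bag 1) = 0.2857; P(blue|Bag 2) = 0.5714; P(blue|Bag 3) = 0.6429; P(blue|Bag 4) = 0.3333; P(blue|Bag 5) = 0.4286.
Prior × likelihood for each source: 0.22·0.2857=0.06286, 0.09·0.5714=0.05143, 0.17·0.6429=0.1093, 0.13·0.3333=0.04333, 0.39·0.4286=0.1671. Summing gives P(blue) = 0.43405.
P(Bag 2 | blue) = 0.05143 / 0.43405 = 0.118.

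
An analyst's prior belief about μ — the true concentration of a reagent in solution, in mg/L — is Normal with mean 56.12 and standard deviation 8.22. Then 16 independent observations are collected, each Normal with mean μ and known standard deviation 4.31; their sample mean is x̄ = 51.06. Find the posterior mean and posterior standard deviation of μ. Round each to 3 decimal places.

Posterior mean ≈ 51.145; posterior SD ≈ 1.068

With known σ, the Normal prior is conjugate. Weight on the data is w = (n/σ²)/(n/σ² + 1/τ₀²) = 0.861322/(0.861322+0.0147998) = 0.98311.
Posterior mean = w·x̄ + (1−w)·μ₀ = 0.98311·51.06 + 0.016892·56.12 = 51.145. Posterior variance = 1/(0.861322+0.0147998) = 1.14139, so SD = 1.068.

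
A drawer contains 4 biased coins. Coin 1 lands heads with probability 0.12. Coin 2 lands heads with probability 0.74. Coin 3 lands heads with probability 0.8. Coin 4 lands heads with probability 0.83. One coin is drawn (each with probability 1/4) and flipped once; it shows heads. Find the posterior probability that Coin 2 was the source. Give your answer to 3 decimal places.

P(heads|C1) = 0.12; P(heads|C2) = 0.74; P(heads|C3) = 0.8; P(heads|C4) = 0.83.
Prior × likelihood for each source: 0.25·0.12=0.03000, 0.25·0.74=0.1850, 0.25·0.8=0.2000, 0.25·0.83=0.2075. Summing gives P(heads) = 0.62250.
P(Coin 2 | heads) = 0.1850 / 0.62250 = 0.297.

Posterior probability ≈ 0.297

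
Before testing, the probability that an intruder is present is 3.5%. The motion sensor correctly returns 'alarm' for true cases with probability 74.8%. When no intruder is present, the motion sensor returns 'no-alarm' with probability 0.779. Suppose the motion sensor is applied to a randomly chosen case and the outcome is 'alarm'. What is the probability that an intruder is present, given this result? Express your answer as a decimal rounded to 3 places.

Write H for 'an intruder is present'. Prior odds H:¬H = 0.035/0.965 = 0.036269. For the 'alarm' outcome, the likelihood ratio is 0.748/0.221 = 3.3846.
Posterior odds = 0.036269 × 3.3846 = 0.12276, so P(H|E) = 0.12276/(1+0.12276) = 0.109.

P(H | E) ≈ 0.109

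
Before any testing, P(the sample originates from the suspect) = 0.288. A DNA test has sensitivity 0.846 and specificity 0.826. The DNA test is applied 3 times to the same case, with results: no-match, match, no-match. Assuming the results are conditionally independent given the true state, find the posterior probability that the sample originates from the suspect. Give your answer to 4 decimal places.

With H the event that the sample originates from the suspect, the joint likelihood of the observed sequence is P(data|H) = 0.154·0.846·0.154 = 0.020064 and P(data|¬H) = 0.826·0.174·0.826 = 0.11872.
Bayes: P(H|data) = 0.288·0.020064 / (0.288·0.020064 + 0.712·0.11872) = 0.0057784/0.090304 = 0.0640.

Posterior P(H) ≈ 0.0640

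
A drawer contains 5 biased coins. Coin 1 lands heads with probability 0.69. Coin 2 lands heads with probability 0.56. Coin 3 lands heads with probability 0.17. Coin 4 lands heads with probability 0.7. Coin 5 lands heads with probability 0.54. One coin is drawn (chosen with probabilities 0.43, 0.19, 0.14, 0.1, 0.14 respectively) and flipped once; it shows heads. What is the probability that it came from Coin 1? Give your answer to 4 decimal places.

Tabulate prior·likelihood by source: [1] prior 0.43, lik 0.69, product 0.2967; [2] prior 0.19, lik 0.56, product 0.1064; [3] prior 0.14, lik 0.17, product 0.02380; [4] prior 0.1, lik 0.7, product 0.07000; [5] prior 0.14, lik 0.54, product 0.07560.
Normalizing constant = 0.57250; the posterior for Coin 1 is its product over the sum, 0.2967/0.57250 = 0.5183.

Posterior probability ≈ 0.5183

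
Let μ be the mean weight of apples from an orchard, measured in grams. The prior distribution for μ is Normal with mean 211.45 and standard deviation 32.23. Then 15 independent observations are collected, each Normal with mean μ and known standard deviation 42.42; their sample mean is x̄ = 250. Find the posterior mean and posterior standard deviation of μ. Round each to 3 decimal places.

With known σ, the Normal prior is conjugate. Weight on the data is w = (n/σ²)/(n/σ² + 1/τ₀²) = 0.00833585/(0.00833585+0.00096267) = 0.89647.
Posterior mean = w·x̄ + (1−w)·μ₀ = 0.89647·250 + 0.10353·211.45 = 246.009. Posterior variance = 1/(0.00833585+0.00096267) = 107.544, so SD = 10.370.

Posterior mean ≈ 246.009; posterior SD ≈ 10.370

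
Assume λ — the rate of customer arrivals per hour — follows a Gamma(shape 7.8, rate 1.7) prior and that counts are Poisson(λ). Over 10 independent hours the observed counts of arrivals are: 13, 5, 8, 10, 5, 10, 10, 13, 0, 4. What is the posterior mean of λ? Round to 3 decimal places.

Posterior mean ≈ 7.333

The Poisson likelihood adds the total count to the shape and the number of exposure periods to the rate. Here ∑xᵢ = 78 and n = 10, so shape 7.8→85.8 and rate 1.7→11.7.
E[λ | data] = 85.8/11.7 = 7.333.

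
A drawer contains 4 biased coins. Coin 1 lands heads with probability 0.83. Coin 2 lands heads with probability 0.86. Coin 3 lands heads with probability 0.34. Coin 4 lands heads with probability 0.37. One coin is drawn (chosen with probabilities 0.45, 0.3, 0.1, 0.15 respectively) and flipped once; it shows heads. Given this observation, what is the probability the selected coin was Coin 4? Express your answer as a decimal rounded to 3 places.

Tabulate prior·likelihood by source: [1] prior 0.45, lik 0.83, product 0.3735; [2] prior 0.3, lik 0.86, product 0.2580; [3] prior 0.1, lik 0.34, product 0.03400; [4] prior 0.15, lik 0.37, product 0.05550.
Normalizing constant = 0.72100; the posterior for Coin 4 is its product over the sum, 0.05550/0.72100 = 0.077.

Posterior probability ≈ 0.077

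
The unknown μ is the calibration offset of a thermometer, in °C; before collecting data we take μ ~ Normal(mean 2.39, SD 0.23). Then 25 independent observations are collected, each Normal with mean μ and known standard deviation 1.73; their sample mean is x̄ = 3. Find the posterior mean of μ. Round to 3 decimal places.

Prior precision 1/τ₀² = 1/0.23² = 18.9036; data precision n/σ² = 25/1.73² = 8.35310.
Posterior precision = 18.9036 + 8.35310 = 27.2567.
Posterior mean = (18.9036·2.39 + 8.35310·3) / 27.2567 = 2.577.

Posterior mean ≈ 2.577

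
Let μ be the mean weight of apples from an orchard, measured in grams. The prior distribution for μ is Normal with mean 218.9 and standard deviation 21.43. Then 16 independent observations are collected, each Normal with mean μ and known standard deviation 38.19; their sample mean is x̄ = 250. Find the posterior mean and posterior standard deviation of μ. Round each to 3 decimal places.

Posterior mean ≈ 244.849; posterior SD ≈ 8.721

Prior precision 1/τ₀² = 1/21.43² = 0.00217749; data precision n/σ² = 16/38.19² = 0.0109704.
Posterior precision = 0.00217749 + 0.0109704 = 0.0131478, giving posterior SD = 1/√0.0131478 = 8.721.
Posterior mean = (0.00217749·218.9 + 0.0109704·250) / 0.0131478 = 244.849.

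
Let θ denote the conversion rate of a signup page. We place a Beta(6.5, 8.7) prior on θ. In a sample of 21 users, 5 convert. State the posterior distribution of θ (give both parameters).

Observing 5 successes and 16 failures updates Beta(6.5, 8.7) by adding the success and failure counts to the two shape parameters: α = 6.5+5 = 11.5, β = 8.7+16 = 24.7.

Posterior: Beta(11.5, 24.7)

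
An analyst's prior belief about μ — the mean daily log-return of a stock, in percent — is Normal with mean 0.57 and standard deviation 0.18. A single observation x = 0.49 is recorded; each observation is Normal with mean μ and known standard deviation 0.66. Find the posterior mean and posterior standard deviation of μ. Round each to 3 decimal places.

With known σ, the Normal prior is conjugate. Weight on the data is w = (n/σ²)/(n/σ² + 1/τ₀²) = 2.29568/(2.29568+30.8642) = 0.069231.
Posterior mean = w·x̄ + (1−w)·μ₀ = 0.069231·0.49 + 0.93077·0.57 = 0.564. Posterior variance = 1/(2.29568+30.8642) = 0.0301569, so SD = 0.174.

Posterior mean ≈ 0.564; posterior SD ≈ 0.174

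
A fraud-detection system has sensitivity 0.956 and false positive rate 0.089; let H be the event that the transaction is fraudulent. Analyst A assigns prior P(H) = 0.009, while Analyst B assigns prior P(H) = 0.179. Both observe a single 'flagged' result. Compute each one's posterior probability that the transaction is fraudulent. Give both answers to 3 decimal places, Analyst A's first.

Analyst A: 0.089; Analyst B: 0.701

The likelihood ratio for a 'flagged' result is 0.956/0.089 = 10.742.
Analyst A: prior odds 0.009/0.991 = 0.0090817; posterior odds 0.097552; posterior probability 0.089.
Analyst B: prior odds 0.179/0.821 = 0.21803; posterior odds 2.3420; posterior probability 0.701.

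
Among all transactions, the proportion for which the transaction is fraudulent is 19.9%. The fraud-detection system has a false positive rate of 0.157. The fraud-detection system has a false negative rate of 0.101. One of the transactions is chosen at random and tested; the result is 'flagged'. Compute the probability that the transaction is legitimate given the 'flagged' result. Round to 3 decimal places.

Write H for 'the transaction is fraudulent'. Prior odds H:¬H = 0.199/0.801 = 0.24844. For the 'flagged' outcome, the likelihood ratio is 0.899/0.157 = 5.7261.
Posterior odds = 0.24844 × 5.7261 = 1.4226, so P(H|E) = 1.4226/(1+1.4226) = 0.587. Then P(¬H|E) = 1 − 0.587 = 0.413.

P(¬H | E) ≈ 0.413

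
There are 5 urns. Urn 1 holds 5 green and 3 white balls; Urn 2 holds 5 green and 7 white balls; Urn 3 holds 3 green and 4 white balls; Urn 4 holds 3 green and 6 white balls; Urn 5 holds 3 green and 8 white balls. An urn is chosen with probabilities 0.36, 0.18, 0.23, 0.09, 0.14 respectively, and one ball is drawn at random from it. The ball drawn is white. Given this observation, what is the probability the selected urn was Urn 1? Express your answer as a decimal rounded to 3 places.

Tabulate prior·likelihood by source: [1] prior 0.36, lik 0.375, product 0.1350; [2] prior 0.18, lik 0.5833, product 0.1050; [3] prior 0.23, lik 0.5714, product 0.1314; [4] prior 0.09, lik 0.6667, product 0.06000; [5] prior 0.14, lik 0.7273, product 0.1018.
Normalizing constant = 0.53325; the posterior for Urn 1 is its product over the sum, 0.1350/0.53325 = 0.253.

Posterior probability ≈ 0.253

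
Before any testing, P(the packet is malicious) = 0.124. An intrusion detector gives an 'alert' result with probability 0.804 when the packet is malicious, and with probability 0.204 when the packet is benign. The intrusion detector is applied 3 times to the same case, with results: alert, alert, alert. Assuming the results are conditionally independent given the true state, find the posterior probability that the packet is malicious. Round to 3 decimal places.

With H the event that the packet is malicious, the joint likelihood of the observed sequence is P(data|H) = 0.804·0.804·0.804 = 0.51972 and P(data|¬H) = 0.204·0.204·0.204 = 0.0084897.
Bayes: P(H|data) = 0.124·0.51972 / (0.124·0.51972 + 0.876·0.0084897) = 0.064445/0.071882 = 0.8965.

Posterior P(H) ≈ 0.897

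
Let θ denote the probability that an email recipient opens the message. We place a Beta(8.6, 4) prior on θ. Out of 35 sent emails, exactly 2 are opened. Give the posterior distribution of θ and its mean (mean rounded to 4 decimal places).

Observing 2 successes and 33 failures updates Beta(8.6, 4) by adding the success and failure counts to the two shape parameters: α = 8.6+2 = 10.6, β = 4+33 = 37.
Posterior mean = α/(α+β) = 10.6/47.6 = 0.2227.

Posterior: Beta(10.6, 37); mean ≈ 0.2227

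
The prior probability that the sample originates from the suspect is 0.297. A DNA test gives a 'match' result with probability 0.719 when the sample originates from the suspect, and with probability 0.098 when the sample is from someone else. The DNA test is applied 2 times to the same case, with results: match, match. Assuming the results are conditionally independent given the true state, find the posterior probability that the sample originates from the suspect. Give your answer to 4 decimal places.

Posterior P(H) ≈ 0.9579

With H the event that the sample originates from the suspect, the joint likelihood of the observed sequence is P(data|H) = 0.719·0.719 = 0.51696 and P(data|¬H) = 0.098·0.098 = 0.0096040.
Bayes: P(H|data) = 0.297·0.51696 / (0.297·0.51696 + 0.703·0.0096040) = 0.15354/0.16029 = 0.9579.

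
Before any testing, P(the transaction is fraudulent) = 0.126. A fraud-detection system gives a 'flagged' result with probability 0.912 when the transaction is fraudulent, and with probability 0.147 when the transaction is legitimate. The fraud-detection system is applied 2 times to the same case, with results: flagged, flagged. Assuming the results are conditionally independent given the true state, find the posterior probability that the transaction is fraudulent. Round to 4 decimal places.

Posterior P(H) ≈ 0.8473

With H the event that the transaction is fraudulent, the joint likelihood of the observed sequence is P(data|H) = 0.912·0.912 = 0.83174 and P(data|¬H) = 0.147·0.147 = 0.021609.
Bayes: P(H|data) = 0.126·0.83174 / (0.126·0.83174 + 0.874·0.021609) = 0.10480/0.12369 = 0.8473.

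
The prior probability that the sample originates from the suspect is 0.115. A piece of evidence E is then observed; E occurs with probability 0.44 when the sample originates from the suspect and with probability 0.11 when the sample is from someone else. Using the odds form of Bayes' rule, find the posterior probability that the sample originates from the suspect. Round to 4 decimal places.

Prior odds = 0.115/(1−0.115) = 0.12994.
Likelihood ratio for E = 0.44/0.11 = 4.0000.
Posterior odds = prior odds × LR = 0.51977.
Posterior probability = odds/(1+odds) = 0.51977/1.5198 = 0.3420.

Posterior probability ≈ 0.3420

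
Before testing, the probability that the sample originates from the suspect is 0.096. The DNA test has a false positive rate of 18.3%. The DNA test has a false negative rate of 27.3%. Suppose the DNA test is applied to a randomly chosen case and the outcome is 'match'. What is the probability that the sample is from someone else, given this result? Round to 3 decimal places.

P(¬H | E) ≈ 0.703

Write H for 'the sample originates from the suspect'. Prior odds H:¬H = 0.096/0.904 = 0.10619. For the 'match' outcome, the likelihood ratio is 0.727/0.183 = 3.9727.
Posterior odds = 0.10619 × 3.9727 = 0.42188, so P(H|E) = 0.42188/(1+0.42188) = 0.297. Then P(¬H|E) = 1 − 0.297 = 0.703.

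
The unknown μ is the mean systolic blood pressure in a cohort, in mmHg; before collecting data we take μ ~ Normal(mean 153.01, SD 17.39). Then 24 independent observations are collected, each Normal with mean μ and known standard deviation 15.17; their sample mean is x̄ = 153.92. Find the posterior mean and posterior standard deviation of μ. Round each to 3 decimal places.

Posterior mean ≈ 153.892; posterior SD ≈ 3.049

With known σ, the Normal prior is conjugate. Weight on the data is w = (n/σ²)/(n/σ² + 1/τ₀²) = 0.104289/(0.104289+0.00330675) = 0.96927.
Posterior mean = w·x̄ + (1−w)·μ₀ = 0.96927·153.92 + 0.030733·153.01 = 153.892. Posterior variance = 1/(0.104289+0.00330675) = 9.29402, so SD = 3.049.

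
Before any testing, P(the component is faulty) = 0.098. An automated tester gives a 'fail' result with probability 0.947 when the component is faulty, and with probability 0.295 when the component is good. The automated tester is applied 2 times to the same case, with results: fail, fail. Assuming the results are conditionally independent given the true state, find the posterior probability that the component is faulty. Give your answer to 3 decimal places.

Let H be the event that the component is faulty; start with P(H) = 0.098. P('fail'|H) = 0.947, P('fail'|¬H) = 0.295.
Update on result 1 ('fail'): P(H) ← 0.947·0.0980 / (0.947·0.0980 + 0.295·0.9020) = 0.092806/0.35890 = 0.2586.
Update on result 2 ('fail'): P(H) ← 0.947·0.2586 / (0.947·0.2586 + 0.295·0.7414) = 0.24488/0.46360 = 0.5282.

Posterior P(H) ≈ 0.528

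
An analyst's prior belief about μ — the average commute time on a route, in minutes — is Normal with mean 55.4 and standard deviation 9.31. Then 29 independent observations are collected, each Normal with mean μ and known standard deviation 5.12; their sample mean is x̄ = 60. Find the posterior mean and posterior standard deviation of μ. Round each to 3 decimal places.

With known σ, the Normal prior is conjugate. Weight on the data is w = (n/σ²)/(n/σ² + 1/τ₀²) = 1.10626/(1.10626+0.0115372) = 0.98968.
Posterior mean = w·x̄ + (1−w)·μ₀ = 0.98968·60 + 0.010321·55.4 = 59.953. Posterior variance = 1/(1.10626+0.0115372) = 0.894615, so SD = 0.946.

Posterior mean ≈ 59.953; posterior SD ≈ 0.946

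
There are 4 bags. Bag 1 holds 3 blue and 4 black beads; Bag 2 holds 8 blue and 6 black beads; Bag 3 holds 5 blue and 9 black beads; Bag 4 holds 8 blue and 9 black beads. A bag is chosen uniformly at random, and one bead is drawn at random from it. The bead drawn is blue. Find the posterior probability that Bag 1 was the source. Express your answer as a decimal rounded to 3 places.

Posterior probability ≈ 0.234

P(blue|Bag 1) = 0.4286; P(blue|Bag 2) = 0.5714; P(blue|Bag 3) = 0.3571; P(blue|Bag 4) = 0.4706.
Prior × likelihood for each source: 0.25·0.4286=0.1071, 0.25·0.5714=0.1429, 0.25·0.3571=0.08929, 0.25·0.4706=0.1176. Summing gives P(blue) = 0.45693.
P(Bag 1 | blue) = 0.1071 / 0.45693 = 0.234.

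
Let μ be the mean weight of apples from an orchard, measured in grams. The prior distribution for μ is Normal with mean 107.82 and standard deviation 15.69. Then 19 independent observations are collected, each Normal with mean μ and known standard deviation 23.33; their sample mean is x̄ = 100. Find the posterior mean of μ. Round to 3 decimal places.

Posterior mean ≈ 100.815

Prior precision 1/τ₀² = 1/15.69² = 0.00406213; data precision n/σ² = 19/23.33² = 0.0349079.
Posterior precision = 0.00406213 + 0.0349079 = 0.0389701.
Posterior mean = (0.00406213·107.82 + 0.0349079·100) / 0.0389701 = 100.815.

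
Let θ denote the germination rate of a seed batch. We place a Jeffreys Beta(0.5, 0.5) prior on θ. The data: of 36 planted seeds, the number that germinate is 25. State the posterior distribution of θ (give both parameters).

Posterior: Beta(25.5, 11.5)

The binomial likelihood is conjugate to the Beta prior: with 25 successes and 11 failures, the posterior is Beta(0.5+25, 0.5+11) = Beta(25.5, 11.5).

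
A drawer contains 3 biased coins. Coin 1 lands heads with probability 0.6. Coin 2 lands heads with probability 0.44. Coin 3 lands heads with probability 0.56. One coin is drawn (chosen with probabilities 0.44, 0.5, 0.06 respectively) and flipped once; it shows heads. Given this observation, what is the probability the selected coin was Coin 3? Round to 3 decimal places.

Tabulate prior·likelihood by source: [1] prior 0.44, lik 0.6, product 0.2640; [2] prior 0.5, lik 0.44, product 0.2200; [3] prior 0.06, lik 0.56, product 0.03360.
Normalizing constant = 0.51760; the posterior for Coin 3 is its product over the sum, 0.03360/0.51760 = 0.065.

Posterior probability ≈ 0.065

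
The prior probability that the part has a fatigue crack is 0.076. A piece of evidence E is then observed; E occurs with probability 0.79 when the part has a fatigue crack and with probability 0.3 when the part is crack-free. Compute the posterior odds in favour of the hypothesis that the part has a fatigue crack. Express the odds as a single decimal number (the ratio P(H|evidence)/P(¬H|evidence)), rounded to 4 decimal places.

Posterior odds ≈ 0.2166

Prior odds = 0.076/(1−0.076) = 0.082251.
Likelihood ratio for E = 0.79/0.3 = 2.6333.
Posterior odds = prior odds × LR = 0.21659.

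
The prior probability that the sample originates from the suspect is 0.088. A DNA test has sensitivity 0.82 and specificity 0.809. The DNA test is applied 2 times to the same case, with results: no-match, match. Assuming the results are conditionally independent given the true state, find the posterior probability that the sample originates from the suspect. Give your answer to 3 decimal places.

With H the event that the sample originates from the suspect, the joint likelihood of the observed sequence is P(data|H) = 0.18·0.82 = 0.14760 and P(data|¬H) = 0.809·0.191 = 0.15452.
Bayes: P(H|data) = 0.088·0.14760 / (0.088·0.14760 + 0.912·0.15452) = 0.012989/0.15391 = 0.0844.

Posterior P(H) ≈ 0.084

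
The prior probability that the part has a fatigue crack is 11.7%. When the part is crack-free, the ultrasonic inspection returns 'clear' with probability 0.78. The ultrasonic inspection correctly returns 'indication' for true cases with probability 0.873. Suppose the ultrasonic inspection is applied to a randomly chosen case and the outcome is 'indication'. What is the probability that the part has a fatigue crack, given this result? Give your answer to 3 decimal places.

P(H | E) ≈ 0.345

Write H for 'the part has a fatigue crack'. Prior odds H:¬H = 0.117/0.883 = 0.13250. For the 'indication' outcome, the likelihood ratio is 0.873/0.22 = 3.9682.
Posterior odds = 0.13250 × 3.9682 = 0.52580, so P(H|E) = 0.52580/(1+0.52580) = 0.345.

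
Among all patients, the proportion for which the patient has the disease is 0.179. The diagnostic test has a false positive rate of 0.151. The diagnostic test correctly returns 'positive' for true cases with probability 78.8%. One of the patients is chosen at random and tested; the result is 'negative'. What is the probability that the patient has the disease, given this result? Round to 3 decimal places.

P(H | E) ≈ 0.052

Let H be the event that the patient has the disease. P(H) = 0.179, so P(¬H) = 0.821. With E the 'negative' result, P(E|H) = 0.212 and P(E|¬H) = 0.849.
P(E) = 0.212·0.179 + 0.849·0.821 = 0.037948 + 0.69703 = 0.73498.
By Bayes' theorem, P(H|E) = 0.037948 / 0.73498 = 0.052.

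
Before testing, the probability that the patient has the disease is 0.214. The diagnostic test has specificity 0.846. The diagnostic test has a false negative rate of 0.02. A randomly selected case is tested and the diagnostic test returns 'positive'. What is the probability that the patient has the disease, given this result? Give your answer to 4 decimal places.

Write H for 'the patient has the disease'. Prior odds H:¬H = 0.214/0.786 = 0.27226. For the 'positive' outcome, the likelihood ratio is 0.98/0.154 = 6.3636.
Posterior odds = 0.27226 × 6.3636 = 1.7326, so P(H|E) = 1.7326/(1+1.7326) = 0.6340.

P(H | E) ≈ 0.6340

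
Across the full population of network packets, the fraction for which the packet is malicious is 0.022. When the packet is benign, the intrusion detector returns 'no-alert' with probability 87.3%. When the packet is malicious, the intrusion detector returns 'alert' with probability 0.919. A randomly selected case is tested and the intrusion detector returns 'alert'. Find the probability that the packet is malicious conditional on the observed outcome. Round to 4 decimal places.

Write H for 'the packet is malicious'. Prior odds H:¬H = 0.022/0.978 = 0.022495. For the 'alert' outcome, the likelihood ratio is 0.919/0.127 = 7.2362.
Posterior odds = 0.022495 × 7.2362 = 0.16278, so P(H|E) = 0.16278/(1+0.16278) = 0.1400.

P(H | E) ≈ 0.1400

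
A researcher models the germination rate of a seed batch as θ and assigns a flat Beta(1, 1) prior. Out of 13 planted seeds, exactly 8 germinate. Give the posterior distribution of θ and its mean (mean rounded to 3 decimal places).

Posterior: Beta(9, 6); mean ≈ 0.600

Observing 8 successes and 5 failures updates Beta(1, 1) by adding the success and failure counts to the two shape parameters: α = 1+8 = 9, β = 1+5 = 6.
E[θ | data] = 9/(9+6) = 0.600.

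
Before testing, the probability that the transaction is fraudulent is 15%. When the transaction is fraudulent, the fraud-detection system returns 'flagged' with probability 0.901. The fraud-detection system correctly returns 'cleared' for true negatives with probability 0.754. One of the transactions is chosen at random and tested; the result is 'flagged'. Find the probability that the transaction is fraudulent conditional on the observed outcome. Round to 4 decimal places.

P(H | E) ≈ 0.3926

Let H be the event that the transaction is fraudulent. P(H) = 0.15, so P(¬H) = 0.85. With E the 'flagged' result, P(E|H) = 0.901 and P(E|¬H) = 0.246.
P(E) = 0.901·0.15 + 0.246·0.85 = 0.13515 + 0.20910 = 0.34425.
By Bayes' theorem, P(H|E) = 0.13515 / 0.34425 = 0.3926.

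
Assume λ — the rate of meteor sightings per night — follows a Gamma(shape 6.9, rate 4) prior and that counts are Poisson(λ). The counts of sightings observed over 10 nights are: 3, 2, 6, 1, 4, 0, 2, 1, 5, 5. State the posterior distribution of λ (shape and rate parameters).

The Poisson likelihood adds the total count to the shape and the number of exposure periods to the rate. Here ∑xᵢ = 29 and n = 10, so shape 6.9→35.9 and rate 4→14.

Posterior: Gamma(shape=35.9, rate=14)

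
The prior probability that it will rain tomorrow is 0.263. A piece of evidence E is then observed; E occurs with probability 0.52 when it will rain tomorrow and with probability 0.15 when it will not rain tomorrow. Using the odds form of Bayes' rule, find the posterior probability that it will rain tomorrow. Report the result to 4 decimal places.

Prior odds = 0.263/(1−0.263) = 0.35685. In log-odds, ln(0.35685) = -1.0304.
Add log likelihood ratio: ln(3.4667) = 1.2432.
Posterior log-odds = 0.21276, so posterior odds = exp(0.21276) = 1.2371. Converting, P(H|E) = 1.2371/2.2371 = 0.5530.

Posterior probability ≈ 0.5530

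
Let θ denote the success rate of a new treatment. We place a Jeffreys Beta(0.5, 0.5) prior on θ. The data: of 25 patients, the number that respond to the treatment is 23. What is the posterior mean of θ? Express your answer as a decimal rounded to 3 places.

Posterior mean ≈ 0.904

The binomial likelihood is conjugate to the Beta prior: with 23 successes and 2 failures, the posterior is Beta(0.5+23, 0.5+2) = Beta(23.5, 2.5).
Posterior mean = α/(α+β) = 23.5/26 = 0.904.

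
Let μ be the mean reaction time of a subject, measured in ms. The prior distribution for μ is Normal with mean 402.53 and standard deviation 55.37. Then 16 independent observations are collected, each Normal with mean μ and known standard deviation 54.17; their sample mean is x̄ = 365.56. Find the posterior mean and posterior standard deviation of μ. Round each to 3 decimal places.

Posterior mean ≈ 367.647; posterior SD ≈ 13.155

Prior precision 1/τ₀² = 1/55.37² = 0.00032618; data precision n/σ² = 16/54.17² = 0.00545258.
Posterior precision = 0.00032618 + 0.00545258 = 0.00577876, giving posterior SD = 1/√0.00577876 = 13.155.
Posterior mean = (0.00032618·402.53 + 0.00545258·365.56) / 0.00577876 = 367.647.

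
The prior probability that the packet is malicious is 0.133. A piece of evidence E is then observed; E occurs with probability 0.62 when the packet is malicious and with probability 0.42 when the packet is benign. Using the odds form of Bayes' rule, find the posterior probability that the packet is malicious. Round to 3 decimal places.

Posterior probability ≈ 0.185

Prior odds = 0.133/(1−0.133) = 0.15340. In log-odds, ln(0.15340) = -1.8747.
Add log likelihood ratio: ln(1.4762) = 0.38946.
Posterior log-odds = -1.4852, so posterior odds = exp(-1.4852) = 0.22645. Converting, P(H|E) = 0.22645/1.2265 = 0.185.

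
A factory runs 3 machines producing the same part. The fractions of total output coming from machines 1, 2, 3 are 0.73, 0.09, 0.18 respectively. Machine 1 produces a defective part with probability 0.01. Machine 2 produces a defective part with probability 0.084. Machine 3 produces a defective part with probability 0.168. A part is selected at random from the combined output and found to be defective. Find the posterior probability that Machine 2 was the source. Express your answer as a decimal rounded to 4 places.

Posterior probability ≈ 0.1676

P(defective|M1) = 0.01; P(defective|M2) = 0.084; P(defective|M3) = 0.168.
Prior × likelihood for each source: 0.73·0.01=0.007300, 0.09·0.084=0.007560, 0.18·0.168=0.03024. Summing gives P(defective) = 0.045100.
P(Machine 2 | defective) = 0.007560 / 0.045100 = 0.1676.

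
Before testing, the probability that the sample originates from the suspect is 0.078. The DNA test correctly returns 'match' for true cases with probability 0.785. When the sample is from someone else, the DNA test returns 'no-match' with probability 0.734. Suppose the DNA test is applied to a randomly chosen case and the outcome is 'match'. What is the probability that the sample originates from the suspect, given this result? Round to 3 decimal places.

Write H for 'the sample originates from the suspect'. Prior odds H:¬H = 0.078/0.922 = 0.084599. For the 'match' outcome, the likelihood ratio is 0.785/0.266 = 2.9511.
Posterior odds = 0.084599 × 2.9511 = 0.24966, so P(H|E) = 0.24966/(1+0.24966) = 0.200.

P(H | E) ≈ 0.200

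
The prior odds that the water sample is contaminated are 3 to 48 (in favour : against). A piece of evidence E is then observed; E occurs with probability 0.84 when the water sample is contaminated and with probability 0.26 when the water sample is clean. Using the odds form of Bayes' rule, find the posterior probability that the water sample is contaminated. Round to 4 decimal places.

Prior odds = 3/48 = 0.062500.
Likelihood ratio for E = 0.84/0.26 = 3.2308.
Posterior odds = prior odds × LR = 0.20192.
Posterior probability = odds/(1+odds) = 0.20192/1.2019 = 0.1680.

Posterior probability ≈ 0.1680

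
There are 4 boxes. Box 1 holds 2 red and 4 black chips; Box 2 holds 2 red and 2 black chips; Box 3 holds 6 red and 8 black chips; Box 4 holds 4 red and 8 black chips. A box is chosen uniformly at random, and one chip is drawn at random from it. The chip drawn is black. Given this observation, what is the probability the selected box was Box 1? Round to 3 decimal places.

Posterior probability ≈ 0.277

Tabulate prior·likelihood by source: [1] prior 0.25, lik 0.6667, product 0.1667; [2] prior 0.25, lik 0.5, product 0.1250; [3] prior 0.25, lik 0.5714, product 0.1429; [4] prior 0.25, lik 0.6667, product 0.1667.
Normalizing constant = 0.60119; the posterior for Box 1 is its product over the sum, 0.1667/0.60119 = 0.277.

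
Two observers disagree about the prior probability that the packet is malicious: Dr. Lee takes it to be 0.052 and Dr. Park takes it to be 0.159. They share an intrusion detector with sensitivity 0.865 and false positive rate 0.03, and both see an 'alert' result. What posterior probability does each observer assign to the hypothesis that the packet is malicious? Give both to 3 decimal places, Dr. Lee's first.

The likelihood ratio for an 'alert' result is 0.865/0.03 = 28.833.
Dr. Lee: prior odds 0.052/0.948 = 0.054852; posterior odds 1.5816; posterior probability 0.613.
Dr. Park: prior odds 0.159/0.841 = 0.18906; posterior odds 5.4512; posterior probability 0.845.

Dr. Lee: 0.613; Dr. Park: 0.845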